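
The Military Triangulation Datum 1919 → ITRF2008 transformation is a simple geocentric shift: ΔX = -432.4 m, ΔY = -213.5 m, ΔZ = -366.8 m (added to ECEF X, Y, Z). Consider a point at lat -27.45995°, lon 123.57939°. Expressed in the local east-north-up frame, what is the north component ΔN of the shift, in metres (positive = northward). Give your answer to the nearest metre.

ΔN = -297 m

At φ = -27.45995°, λ = 123.57939°: sin φ = -0.461128, cos φ = 0.887333, sin λ = 0.833120, cos λ = -0.553092.
ΔN = −sin φ cos λ·ΔX − sin φ sin λ·ΔY + cos φ·ΔZ = −(-0.461128)(-0.553092)(-432.4) − (-0.461128)(0.833120)(-213.5) + (0.887333)(-366.8) = -297.21 m.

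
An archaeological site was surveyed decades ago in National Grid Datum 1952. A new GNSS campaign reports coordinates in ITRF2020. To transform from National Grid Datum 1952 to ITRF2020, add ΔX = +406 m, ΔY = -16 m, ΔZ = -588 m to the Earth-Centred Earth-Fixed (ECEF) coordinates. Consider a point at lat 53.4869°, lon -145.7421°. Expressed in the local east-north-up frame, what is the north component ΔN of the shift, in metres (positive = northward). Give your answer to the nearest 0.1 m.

The local north axis is (−sin φ cos λ, −sin φ sin λ, cos φ), giving ΔN = 269.700 − 7.239 − 349.864 = -87.40 m.

ΔN = -87.4 m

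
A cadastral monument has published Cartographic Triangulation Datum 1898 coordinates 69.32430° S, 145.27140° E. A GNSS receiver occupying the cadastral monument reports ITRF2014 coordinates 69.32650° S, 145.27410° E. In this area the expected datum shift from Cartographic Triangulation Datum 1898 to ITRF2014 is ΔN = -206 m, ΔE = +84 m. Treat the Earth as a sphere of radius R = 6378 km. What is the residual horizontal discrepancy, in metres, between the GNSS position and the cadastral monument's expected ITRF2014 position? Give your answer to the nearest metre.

Observed coordinate differences: Δφ = -0.00220°, Δλ = +0.00270°.
Converting to metres (1° lat = 111317 m, cos φ = 0.353078): observed ΔN = -244.9 m, observed ΔE = 106.1 m.
Subtracting the expected shift leaves a residual of -244.9 − (-206) = -38.9 m north and 106.1 − (84) = 22.1 m east.
Residual distance = √((-38.9)² + 22.1²) = 44.7 m.

45 m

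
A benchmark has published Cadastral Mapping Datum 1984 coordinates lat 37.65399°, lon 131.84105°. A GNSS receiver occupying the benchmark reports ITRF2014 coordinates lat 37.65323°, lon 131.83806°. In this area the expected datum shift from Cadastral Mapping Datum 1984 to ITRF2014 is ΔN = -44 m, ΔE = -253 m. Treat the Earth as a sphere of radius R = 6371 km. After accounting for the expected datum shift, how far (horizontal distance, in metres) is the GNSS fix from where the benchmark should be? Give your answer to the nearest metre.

Observed coordinate differences: Δφ = -0.00076°, Δλ = -0.00299°.
Converting to metres (1° lat = 111195 m, cos φ = 0.791714): observed ΔN = -84.5 m, observed ΔE = -263.2 m.
Subtracting the expected shift leaves a residual of -84.5 − (-44) = -40.5 m north and -263.2 − (-253) = -10.2 m east.
Residual distance = √((-40.5)² + (-10.2)²) = 41.8 m.

42 m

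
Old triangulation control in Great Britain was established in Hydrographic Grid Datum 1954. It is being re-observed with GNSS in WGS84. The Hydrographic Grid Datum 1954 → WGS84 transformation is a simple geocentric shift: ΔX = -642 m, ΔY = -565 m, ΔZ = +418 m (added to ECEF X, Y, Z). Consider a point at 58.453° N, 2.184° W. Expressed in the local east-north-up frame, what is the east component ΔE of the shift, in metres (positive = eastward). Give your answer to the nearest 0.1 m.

The local east axis at (φ, λ) is (−sin λ, cos λ, 0), so ΔE = −sin(-2.184°)·(-642) + cos(-2.184°)·(-565) = -589.06 m.

ΔE = -589.1 m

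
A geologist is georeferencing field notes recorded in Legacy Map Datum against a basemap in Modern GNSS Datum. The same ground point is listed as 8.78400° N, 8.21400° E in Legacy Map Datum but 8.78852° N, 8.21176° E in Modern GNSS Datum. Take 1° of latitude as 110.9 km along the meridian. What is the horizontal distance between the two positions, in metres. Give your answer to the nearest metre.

558 m

Δφ = 8.78852° − 8.78400° = +0.00452°; Δλ = 8.21176° − 8.21400° = -0.00224°.
ΔN = Δφ × 110900 = 501.3 m; ΔE = Δλ × 110900 × cos(8.78400°) = -0.00224 × 110900 × 0.988271 = -245.5 m.
Distance = √(ΔE² + ΔN²) = √((-245.5)² + 501.3²) = 558.2 m.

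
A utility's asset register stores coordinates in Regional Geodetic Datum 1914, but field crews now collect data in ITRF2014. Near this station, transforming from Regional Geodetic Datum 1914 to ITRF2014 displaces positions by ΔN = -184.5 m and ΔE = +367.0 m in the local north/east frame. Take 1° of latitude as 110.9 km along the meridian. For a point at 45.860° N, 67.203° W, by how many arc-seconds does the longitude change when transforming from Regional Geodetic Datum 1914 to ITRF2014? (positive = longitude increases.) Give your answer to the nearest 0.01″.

At latitude 45.860°, cos φ = 0.696414.
1° of longitude at this latitude = 110.9 × cos φ = 77.23 km, so Δλ = 367.0 / 77232.3 = 0.0047519° = 17.107″.

Δλ = 17.11″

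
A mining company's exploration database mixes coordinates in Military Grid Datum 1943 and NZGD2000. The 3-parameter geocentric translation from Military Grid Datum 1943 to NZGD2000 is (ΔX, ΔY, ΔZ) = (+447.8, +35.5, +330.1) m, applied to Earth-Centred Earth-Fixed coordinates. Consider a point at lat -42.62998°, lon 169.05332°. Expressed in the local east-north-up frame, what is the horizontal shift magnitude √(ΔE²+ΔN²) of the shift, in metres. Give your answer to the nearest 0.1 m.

130.0 m

The local east axis at (φ, λ) is (−sin λ, cos λ, 0), so ΔE = −sin(169.05332°)·447.8 + cos(169.05332°)·35.5 = -119.89 m.
The local north axis is (−sin φ cos λ, −sin φ sin λ, cos φ), giving ΔN = -297.759 + 4.566 + 242.869 = -50.32 m.
Horizontal magnitude = √(ΔE² + ΔN²) = √((-119.89)² + (-50.32)²) = 130.02 m.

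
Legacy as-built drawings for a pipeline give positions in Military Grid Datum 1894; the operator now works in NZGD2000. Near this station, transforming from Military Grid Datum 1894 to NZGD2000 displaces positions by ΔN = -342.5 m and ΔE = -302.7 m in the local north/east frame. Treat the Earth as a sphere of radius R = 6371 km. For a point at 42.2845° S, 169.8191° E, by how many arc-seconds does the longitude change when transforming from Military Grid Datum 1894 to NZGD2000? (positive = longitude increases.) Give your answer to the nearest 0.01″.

At latitude -42.2845°, cos φ = 0.739813.
One radian of longitude at latitude φ spans R cos φ, so Δλ = ΔE / (R cos φ) = -302.7 / (6371000 × 0.739813) = -6.4222e-05 rad = -13.247″.

Δλ = -13.25″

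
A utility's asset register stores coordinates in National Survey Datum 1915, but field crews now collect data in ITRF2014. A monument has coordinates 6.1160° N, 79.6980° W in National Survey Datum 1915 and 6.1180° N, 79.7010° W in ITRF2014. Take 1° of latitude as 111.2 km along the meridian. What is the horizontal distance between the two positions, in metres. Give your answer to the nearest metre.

399 m

Δφ = 6.1180° − 6.1160° = +0.0020°; Δλ = -79.7010° − -79.6980° = -0.0030°.
ΔN = Δφ × 111200 = 222.4 m; ΔE = Δλ × 111200 × cos(6.1160°) = -0.0030 × 111200 × 0.994308 = -331.7 m.
Distance = √(ΔE² + ΔN²) = √((-331.7)² + 222.4²) = 399.4 m.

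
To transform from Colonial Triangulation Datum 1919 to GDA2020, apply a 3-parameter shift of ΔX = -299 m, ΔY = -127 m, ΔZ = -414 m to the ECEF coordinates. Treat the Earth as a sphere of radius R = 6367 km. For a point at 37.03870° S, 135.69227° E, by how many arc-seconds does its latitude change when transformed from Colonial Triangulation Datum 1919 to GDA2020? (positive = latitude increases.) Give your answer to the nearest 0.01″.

Δφ = -8.26″

sin φ = -0.602354, cos φ = 0.798229, sin λ = 0.698512, cos λ = -0.715599.
North component: ΔN = −sin φ cos λ·ΔX − sin φ sin λ·ΔY + cos φ·ΔZ = −(-0.602354)(-0.715599)(-299) − (-0.602354)(0.698512)(-127) + (0.798229)(-414) = -255.02 m.
1° of latitude spans πR/180 = 111125 m, so Δφ = -255.02 / 111125 × 3600 = -8.262″.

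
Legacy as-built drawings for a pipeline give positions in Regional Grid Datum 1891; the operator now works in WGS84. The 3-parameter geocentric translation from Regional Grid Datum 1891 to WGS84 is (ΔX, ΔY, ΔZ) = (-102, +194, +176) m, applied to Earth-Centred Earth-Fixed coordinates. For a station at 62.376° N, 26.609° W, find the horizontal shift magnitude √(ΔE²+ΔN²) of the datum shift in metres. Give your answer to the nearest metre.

The local east axis at (φ, λ) is (−sin λ, cos λ, 0), so ΔE = −sin(-26.609°)·(-102) + cos(-26.609°)·194 = 127.77 m.
The local north axis is (−sin φ cos λ, −sin φ sin λ, cos φ), giving ΔN = 80.801 + 76.988 + 81.605 = 239.39 m.
Horizontal magnitude = √(ΔE² + ΔN²) = √(127.77² + 239.39²) = 271.36 m.

271 m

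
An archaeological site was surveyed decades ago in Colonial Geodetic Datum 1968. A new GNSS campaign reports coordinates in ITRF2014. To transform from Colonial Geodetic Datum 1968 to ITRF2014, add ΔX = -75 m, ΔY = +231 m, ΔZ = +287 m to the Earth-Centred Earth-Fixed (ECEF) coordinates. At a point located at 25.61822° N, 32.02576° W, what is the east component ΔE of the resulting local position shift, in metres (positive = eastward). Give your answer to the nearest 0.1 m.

The local east axis at (φ, λ) is (−sin λ, cos λ, 0), so ΔE = −sin(-32.02576°)·(-75) + cos(-32.02576°)·231 = 156.07 m.

ΔE = 156.1 m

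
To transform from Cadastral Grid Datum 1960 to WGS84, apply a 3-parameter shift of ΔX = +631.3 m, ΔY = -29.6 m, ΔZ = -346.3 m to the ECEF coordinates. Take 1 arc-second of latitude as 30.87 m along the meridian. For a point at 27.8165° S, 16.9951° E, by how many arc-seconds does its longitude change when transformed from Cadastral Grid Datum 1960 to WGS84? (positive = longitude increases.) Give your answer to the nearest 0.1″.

Δλ = -7.8″

sin φ = -0.466641, cos φ = 0.884447, sin λ = 0.292290, cos λ = 0.956330.
East component: ΔE = −sin λ·ΔX + cos λ·ΔY = −(0.292290)(631.3) + (0.956330)(-29.6) = -212.83 m.
1° of latitude spans 3600 × 30.87 = 111132 m; at latitude φ, 1° of longitude spans that × cos φ = 98290.3 m, so Δλ = -212.83 / 98290.3 × 3600 = -7.795″.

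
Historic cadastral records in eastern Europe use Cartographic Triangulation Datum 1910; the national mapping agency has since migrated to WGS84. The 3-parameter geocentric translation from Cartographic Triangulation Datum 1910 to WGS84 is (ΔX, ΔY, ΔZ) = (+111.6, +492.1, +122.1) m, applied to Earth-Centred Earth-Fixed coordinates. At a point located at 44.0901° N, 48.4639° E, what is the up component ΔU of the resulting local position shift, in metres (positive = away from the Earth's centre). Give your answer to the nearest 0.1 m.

ΔU = 402.7 m

At φ = 44.0901°, λ = 48.4639°: sin φ = 0.695789, cos φ = 0.718247, sin λ = 0.748538, cos λ = 0.663092.
ΔU = cos φ cos λ·ΔX + cos φ sin λ·ΔY + sin φ·ΔZ = (0.718247)(0.663092)(111.6) + (0.718247)(0.748538)(492.1) + (0.695789)(122.1) = 402.68 m.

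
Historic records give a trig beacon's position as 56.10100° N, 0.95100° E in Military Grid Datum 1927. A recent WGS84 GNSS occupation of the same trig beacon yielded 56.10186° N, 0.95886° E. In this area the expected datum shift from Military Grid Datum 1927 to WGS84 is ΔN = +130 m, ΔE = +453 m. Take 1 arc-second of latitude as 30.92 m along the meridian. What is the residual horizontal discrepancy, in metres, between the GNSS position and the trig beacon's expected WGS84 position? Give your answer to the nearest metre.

49 m

Observed coordinate differences: Δφ = +0.00086°, Δλ = +0.00786°.
Converting to metres (1° lat = 111312 m, cos φ = 0.557731): observed ΔN = 95.7 m, observed ΔE = 488.0 m.
Subtracting the expected shift leaves a residual of 95.7 − (130) = -34.3 m north and 488.0 − (453) = 35.0 m east.
Residual distance = √((-34.3)² + 35.0²) = 49.0 m.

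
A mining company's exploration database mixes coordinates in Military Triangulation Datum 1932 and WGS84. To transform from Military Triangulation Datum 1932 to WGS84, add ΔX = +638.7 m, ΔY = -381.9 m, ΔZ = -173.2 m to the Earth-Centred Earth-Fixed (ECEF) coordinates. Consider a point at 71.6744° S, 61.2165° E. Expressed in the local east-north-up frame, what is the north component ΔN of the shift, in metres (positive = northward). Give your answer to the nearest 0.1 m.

ΔN = -80.3 m

The local north axis is (−sin φ cos λ, −sin φ sin λ, cos φ), giving ΔN = 291.938 − 317.739 − 54.457 = -80.26 m.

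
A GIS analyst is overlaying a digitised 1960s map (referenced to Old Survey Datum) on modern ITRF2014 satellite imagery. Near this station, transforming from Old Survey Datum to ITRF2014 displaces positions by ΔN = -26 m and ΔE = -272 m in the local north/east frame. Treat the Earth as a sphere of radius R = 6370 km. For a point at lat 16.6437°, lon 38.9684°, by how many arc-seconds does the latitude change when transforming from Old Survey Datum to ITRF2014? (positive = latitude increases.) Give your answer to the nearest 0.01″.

Δφ = -0.84″

On a sphere of radius R, 1 rad of latitude = R, so Δφ = ΔN / R = -26.0 / 6370000 = -4.0816e-06 rad = -0.842″.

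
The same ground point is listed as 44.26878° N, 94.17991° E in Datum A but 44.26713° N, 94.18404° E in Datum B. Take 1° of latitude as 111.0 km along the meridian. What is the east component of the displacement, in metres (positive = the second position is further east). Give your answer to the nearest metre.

Δφ = 44.26713° − 44.26878° = -0.00165°; Δλ = 94.18404° − 94.17991° = +0.00413°.
ΔN = Δφ × 111000 = -183.1 m; ΔE = Δλ × 111000 × cos(44.26878°) = +0.00413 × 111000 × 0.716073 = 328.3 m.

ΔE = 328 m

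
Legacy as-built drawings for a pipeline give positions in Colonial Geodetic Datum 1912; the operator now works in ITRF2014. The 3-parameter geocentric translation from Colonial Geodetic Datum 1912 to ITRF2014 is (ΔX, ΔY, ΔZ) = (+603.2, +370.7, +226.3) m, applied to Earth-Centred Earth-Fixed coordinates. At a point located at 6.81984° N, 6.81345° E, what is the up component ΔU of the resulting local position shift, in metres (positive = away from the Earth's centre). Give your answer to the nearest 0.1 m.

ΔU = 665.2 m

The local up (radial) axis is (cos φ cos λ, cos φ sin λ, sin φ), giving ΔU = 594.702 + 43.668 + 26.873 = 665.24 m.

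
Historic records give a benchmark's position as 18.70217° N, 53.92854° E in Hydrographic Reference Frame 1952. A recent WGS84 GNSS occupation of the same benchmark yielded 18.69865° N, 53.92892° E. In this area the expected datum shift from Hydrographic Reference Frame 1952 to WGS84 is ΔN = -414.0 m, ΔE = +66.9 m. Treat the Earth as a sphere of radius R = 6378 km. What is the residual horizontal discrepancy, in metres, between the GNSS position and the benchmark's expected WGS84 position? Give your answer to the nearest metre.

Observed coordinate differences: Δφ = -0.00352°, Δλ = +0.00038°.
Converting to metres (1° lat = 111317 m, cos φ = 0.947198): observed ΔN = -391.8 m, observed ΔE = 40.1 m.
Subtracting the expected shift leaves a residual of -391.8 − (-414.0) = 22.2 m north and 40.1 − (66.9) = -26.8 m east.
Residual distance = √(22.2² + (-26.8)²) = 34.8 m.

35 m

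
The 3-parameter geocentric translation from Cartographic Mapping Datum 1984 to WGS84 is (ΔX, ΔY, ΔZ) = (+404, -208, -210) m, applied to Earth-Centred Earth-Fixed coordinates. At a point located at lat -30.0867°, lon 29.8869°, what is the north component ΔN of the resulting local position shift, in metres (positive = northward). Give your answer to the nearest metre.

ΔN = -58 m

At φ = -30.0867°, λ = 29.8869°: sin φ = -0.501310, cos φ = 0.865268, sin λ = 0.498290, cos λ = 0.867011.
ΔN = −sin φ cos λ·ΔX − sin φ sin λ·ΔY + cos φ·ΔZ = −(-0.501310)(0.867011)(404) − (-0.501310)(0.498290)(-208) + (0.865268)(-210) = -58.07 m.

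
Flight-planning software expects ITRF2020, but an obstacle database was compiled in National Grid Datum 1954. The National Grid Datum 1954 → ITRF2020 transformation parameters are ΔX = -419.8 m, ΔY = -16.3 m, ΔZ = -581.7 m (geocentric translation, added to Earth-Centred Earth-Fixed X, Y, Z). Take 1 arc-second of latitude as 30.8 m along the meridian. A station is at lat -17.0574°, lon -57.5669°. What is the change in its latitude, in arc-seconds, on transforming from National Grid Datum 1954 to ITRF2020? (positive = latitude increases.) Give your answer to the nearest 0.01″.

Δφ = -20.07″

sin φ = -0.293330, cos φ = 0.956011, sin λ = -0.844018, cos λ = 0.536314.
North component: ΔN = −sin φ cos λ·ΔX − sin φ sin λ·ΔY + cos φ·ΔZ = −(-0.293330)(0.536314)(-419.8) − (-0.293330)(-0.844018)(-16.3) + (0.956011)(-581.7) = -618.12 m.
1° of latitude spans 3600 × 30.80 = 110880 m, so Δφ = -618.12 / 110880 × 3600 = -20.069″.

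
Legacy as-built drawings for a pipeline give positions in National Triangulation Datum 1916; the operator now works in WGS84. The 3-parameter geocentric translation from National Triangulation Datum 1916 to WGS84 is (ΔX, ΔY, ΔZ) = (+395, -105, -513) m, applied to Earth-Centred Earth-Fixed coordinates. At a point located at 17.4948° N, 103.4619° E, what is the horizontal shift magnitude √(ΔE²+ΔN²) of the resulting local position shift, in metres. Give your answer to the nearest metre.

At φ = 17.4948°, λ = 103.4619°: sin φ = 0.300619, cos φ = 0.953744, sin λ = 0.972525, cos λ = -0.232799.
ΔE = −sin λ·ΔX + cos λ·ΔY = −(0.972525)·(395) + (-0.232799)·(-105) = -359.70 m.
ΔN = −sin φ cos λ·ΔX − sin φ sin λ·ΔY + cos φ·ΔZ = −(0.300619)(-0.232799)(395) − (0.300619)(0.972525)(-105) + (0.953744)(-513) = -430.93 m.
Horizontal magnitude = √(ΔE² + ΔN²) = √((-359.70)² + (-430.93)²) = 561.33 m.

561 m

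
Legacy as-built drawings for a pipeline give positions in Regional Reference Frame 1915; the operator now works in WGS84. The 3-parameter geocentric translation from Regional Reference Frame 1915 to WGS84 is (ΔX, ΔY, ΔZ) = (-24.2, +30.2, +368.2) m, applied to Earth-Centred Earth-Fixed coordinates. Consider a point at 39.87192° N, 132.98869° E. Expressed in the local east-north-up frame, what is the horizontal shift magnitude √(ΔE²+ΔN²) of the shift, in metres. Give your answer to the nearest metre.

258 m

The local east axis at (φ, λ) is (−sin λ, cos λ, 0), so ΔE = −sin(132.98869°)·(-24.2) + cos(132.98869°)·30.2 = -2.89 m.
The local north axis is (−sin φ cos λ, −sin φ sin λ, cos φ), giving ΔN = -10.578 − 14.162 + 282.586 = 257.85 m.
Horizontal magnitude = √(ΔE² + ΔN²) = √((-2.89)² + 257.85²) = 257.86 m.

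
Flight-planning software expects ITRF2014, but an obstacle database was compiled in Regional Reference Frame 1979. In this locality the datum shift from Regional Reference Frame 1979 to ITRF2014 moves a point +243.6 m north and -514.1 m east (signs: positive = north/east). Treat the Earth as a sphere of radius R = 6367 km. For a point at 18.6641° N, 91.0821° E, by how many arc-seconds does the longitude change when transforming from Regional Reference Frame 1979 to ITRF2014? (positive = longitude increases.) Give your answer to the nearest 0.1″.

Δλ = -17.6″

At latitude 18.6641°, cos φ = 0.947411.
One radian of longitude at latitude φ spans R cos φ, so Δλ = ΔE / (R cos φ) = -514.1 / (6367000 × 0.947411) = -8.5226e-05 rad = -17.579″.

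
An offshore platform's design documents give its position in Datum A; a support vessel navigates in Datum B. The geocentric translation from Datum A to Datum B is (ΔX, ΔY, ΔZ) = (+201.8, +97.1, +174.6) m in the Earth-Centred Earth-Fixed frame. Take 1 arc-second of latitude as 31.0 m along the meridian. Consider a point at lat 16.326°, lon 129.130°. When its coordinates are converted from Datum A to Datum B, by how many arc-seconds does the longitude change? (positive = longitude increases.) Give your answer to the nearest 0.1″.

Δλ = -7.3″

sin φ = 0.281102, cos φ = 0.959678, sin λ = 0.775716, cos λ = -0.631082.
East component: ΔE = −sin λ·ΔX + cos λ·ΔY = −(0.775716)(201.8) + (-0.631082)(97.1) = -217.82 m.
1° of latitude spans 3600 × 31.00 = 111600 m; at latitude φ, 1° of longitude spans that × cos φ = 107100.0 m, so Δλ = -217.82 / 107100.0 × 3600 = -7.322″.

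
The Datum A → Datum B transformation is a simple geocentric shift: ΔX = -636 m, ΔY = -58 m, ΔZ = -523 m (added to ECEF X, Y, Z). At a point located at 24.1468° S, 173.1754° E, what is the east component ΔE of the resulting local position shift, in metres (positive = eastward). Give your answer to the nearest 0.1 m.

The local east axis at (φ, λ) is (−sin λ, cos λ, 0), so ΔE = −sin(173.1754°)·(-636) + cos(173.1754°)·(-58) = 133.17 m.

ΔE = 133.2 m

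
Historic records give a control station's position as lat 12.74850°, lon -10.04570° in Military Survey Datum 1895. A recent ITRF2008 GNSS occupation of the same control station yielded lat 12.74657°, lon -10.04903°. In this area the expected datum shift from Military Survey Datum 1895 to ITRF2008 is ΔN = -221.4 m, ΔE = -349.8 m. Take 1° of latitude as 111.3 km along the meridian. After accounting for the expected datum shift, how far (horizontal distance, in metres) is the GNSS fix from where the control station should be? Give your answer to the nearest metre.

Observed coordinate differences: Δφ = -0.00193°, Δλ = -0.00333°.
Converting to metres (1° lat = 111300 m, cos φ = 0.975348): observed ΔN = -214.8 m, observed ΔE = -361.5 m.
Subtracting the expected shift leaves a residual of -214.8 − (-221.4) = 6.6 m north and -361.5 − (-349.8) = -11.7 m east.
Residual distance = √(6.6² + (-11.7)²) = 13.4 m.

13 m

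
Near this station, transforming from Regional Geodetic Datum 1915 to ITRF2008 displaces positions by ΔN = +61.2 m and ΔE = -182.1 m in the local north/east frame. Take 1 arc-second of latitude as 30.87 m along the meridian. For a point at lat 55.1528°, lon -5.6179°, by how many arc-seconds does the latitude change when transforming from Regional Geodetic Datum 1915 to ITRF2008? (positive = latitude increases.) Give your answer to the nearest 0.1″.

1″ of latitude = 30.87 m, so Δφ = 61.2 / 30.87 = 1.983″.

Δφ = 2.0″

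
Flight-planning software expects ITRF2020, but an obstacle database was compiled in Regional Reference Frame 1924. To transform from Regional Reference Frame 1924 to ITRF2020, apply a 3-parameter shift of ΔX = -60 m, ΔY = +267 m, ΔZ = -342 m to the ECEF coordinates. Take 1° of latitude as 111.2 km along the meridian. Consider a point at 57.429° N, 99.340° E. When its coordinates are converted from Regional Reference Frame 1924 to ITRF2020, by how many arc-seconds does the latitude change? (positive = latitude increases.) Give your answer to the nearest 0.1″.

Δφ = -13.4″

sin φ = 0.842725, cos φ = 0.538344, sin λ = 0.986743, cos λ = -0.162293.
North component: ΔN = −sin φ cos λ·ΔX − sin φ sin λ·ΔY + cos φ·ΔZ = −(0.842725)(-0.162293)(-60) − (0.842725)(0.986743)(267) + (0.538344)(-342) = -414.34 m.
1° of latitude spans 111200 m, so Δφ = -414.34 / 111200 × 3600 = -13.414″.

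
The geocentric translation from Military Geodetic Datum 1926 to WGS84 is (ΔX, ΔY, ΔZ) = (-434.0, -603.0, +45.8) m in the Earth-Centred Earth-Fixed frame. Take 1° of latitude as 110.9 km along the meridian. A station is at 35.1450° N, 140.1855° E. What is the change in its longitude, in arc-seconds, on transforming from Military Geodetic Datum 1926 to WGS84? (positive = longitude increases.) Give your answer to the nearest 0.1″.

Δλ = 29.4″

sin φ = 0.575648, cos φ = 0.817698, sin λ = 0.640304, cos λ = -0.768122.
East component: ΔE = −sin λ·ΔX + cos λ·ΔY = −(0.640304)(-434.0) + (-0.768122)(-603.0) = 741.07 m.
1° of latitude spans 110900 m; at latitude φ, 1° of longitude spans that × cos φ = 90682.7 m, so Δλ = 741.07 / 90682.7 × 3600 = 29.420″.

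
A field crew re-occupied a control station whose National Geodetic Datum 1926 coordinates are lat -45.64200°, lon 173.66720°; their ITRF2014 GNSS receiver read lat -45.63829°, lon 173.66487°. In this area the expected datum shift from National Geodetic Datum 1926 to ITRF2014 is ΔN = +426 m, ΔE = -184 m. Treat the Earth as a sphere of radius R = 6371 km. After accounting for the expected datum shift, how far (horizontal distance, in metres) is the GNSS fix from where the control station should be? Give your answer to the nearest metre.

Observed coordinate differences: Δφ = +0.00371°, Δλ = -0.00233°.
Converting to metres (1° lat = 111195 m, cos φ = 0.699139): observed ΔN = 412.5 m, observed ΔE = -181.1 m.
Subtracting the expected shift leaves a residual of 412.5 − (426) = -13.5 m north and -181.1 − (-184) = 2.9 m east.
Residual distance = √((-13.5)² + 2.9²) = 13.8 m.

14 m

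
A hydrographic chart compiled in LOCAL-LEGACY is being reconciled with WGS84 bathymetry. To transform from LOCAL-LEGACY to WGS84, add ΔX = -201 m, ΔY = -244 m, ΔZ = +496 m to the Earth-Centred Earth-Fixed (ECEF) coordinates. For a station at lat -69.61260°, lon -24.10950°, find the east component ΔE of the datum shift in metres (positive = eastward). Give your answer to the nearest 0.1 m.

ΔE = -304.8 m

The local east axis at (φ, λ) is (−sin λ, cos λ, 0), so ΔE = −sin(-24.10950°)·(-201) + cos(-24.10950°)·(-244) = -304.82 m.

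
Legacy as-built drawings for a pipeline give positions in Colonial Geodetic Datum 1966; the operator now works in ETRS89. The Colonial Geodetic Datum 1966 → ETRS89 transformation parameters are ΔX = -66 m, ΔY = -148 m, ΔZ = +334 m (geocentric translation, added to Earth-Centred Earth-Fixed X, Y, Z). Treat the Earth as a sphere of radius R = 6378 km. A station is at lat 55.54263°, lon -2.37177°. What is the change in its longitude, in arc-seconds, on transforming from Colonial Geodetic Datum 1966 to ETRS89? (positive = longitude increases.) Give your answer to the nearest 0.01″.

Δλ = -8.61″

sin φ = 0.824547, cos φ = 0.565793, sin λ = -0.041383, cos λ = 0.999143.
East component: ΔE = −sin λ·ΔX + cos λ·ΔY = −(-0.041383)(-66) + (0.999143)(-148) = -150.60 m.
1° of latitude spans πR/180 = 111317 m; at latitude φ, 1° of longitude spans that × cos φ = 62982.4 m, so Δλ = -150.60 / 62982.4 × 3600 = -8.608″.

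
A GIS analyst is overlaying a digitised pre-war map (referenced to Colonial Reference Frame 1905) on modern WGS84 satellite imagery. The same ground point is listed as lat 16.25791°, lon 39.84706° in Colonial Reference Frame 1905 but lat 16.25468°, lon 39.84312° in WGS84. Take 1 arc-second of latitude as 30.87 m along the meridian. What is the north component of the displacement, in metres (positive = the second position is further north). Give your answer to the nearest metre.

Δφ = 16.25468° − 16.25791° = -0.00323°; Δλ = 39.84312° − 39.84706° = -0.00394°.
1° of latitude = 3600 × 30.87 = 111132 m.
ΔN = Δφ × 111132 = -359.0 m; ΔE = Δλ × 111132 × cos(16.25791°) = -0.00394 × 111132 × 0.960011 = -420.4 m.

ΔN = -359 m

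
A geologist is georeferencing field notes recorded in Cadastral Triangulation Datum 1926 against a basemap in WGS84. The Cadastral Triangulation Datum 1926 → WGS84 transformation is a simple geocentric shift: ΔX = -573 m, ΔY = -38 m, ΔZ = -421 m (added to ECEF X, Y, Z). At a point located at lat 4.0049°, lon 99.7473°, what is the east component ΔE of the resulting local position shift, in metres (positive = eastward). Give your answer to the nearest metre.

The local east axis at (φ, λ) is (−sin λ, cos λ, 0), so ΔE = −sin(99.7473°)·(-573) + cos(99.7473°)·(-38) = 571.16 m.

ΔE = 571 m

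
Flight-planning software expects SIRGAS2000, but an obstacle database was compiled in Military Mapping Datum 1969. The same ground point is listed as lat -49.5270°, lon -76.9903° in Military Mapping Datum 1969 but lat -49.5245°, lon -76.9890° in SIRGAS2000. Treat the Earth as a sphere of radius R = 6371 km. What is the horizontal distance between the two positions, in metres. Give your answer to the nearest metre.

Δφ = -49.5245° − -49.5270° = +0.0025°; Δλ = -76.9890° − -76.9903° = +0.0013°.
1° along a meridian = πR/180 = 111195 m.
ΔN = Δφ × 111195 = 278.0 m; ΔE = Δλ × 111195 × cos(-49.5270°) = +0.0013 × 111195 × 0.649090 = 93.8 m.
Distance = √(ΔE² + ΔN²) = √(93.8² + 278.0²) = 293.4 m.

293 m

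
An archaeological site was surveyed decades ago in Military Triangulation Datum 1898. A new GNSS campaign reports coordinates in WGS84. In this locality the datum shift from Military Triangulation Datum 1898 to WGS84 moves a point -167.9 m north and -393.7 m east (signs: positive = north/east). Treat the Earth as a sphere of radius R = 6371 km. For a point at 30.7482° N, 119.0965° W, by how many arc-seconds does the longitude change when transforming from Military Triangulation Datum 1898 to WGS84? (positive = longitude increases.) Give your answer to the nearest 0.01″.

At latitude 30.7482°, cos φ = 0.859422.
One radian of longitude at latitude φ spans R cos φ, so Δλ = ΔE / (R cos φ) = -393.7 / (6371000 × 0.859422) = -7.1904e-05 rad = -14.831″.

Δλ = -14.83″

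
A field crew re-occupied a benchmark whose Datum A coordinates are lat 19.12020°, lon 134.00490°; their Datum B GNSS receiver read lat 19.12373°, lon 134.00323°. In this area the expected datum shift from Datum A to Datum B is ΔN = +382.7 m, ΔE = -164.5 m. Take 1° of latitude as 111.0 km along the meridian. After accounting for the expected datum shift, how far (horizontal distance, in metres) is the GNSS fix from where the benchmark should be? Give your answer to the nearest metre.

Observed coordinate differences: Δφ = +0.00353°, Δλ = -0.00167°.
Converting to metres (1° lat = 111000 m, cos φ = 0.944833): observed ΔN = 391.8 m, observed ΔE = -175.1 m.
Subtracting the expected shift leaves a residual of 391.8 − (382.7) = 9.1 m north and -175.1 − (-164.5) = -10.6 m east.
Residual distance = √(9.1² + (-10.6)²) = 14.0 m.

14 m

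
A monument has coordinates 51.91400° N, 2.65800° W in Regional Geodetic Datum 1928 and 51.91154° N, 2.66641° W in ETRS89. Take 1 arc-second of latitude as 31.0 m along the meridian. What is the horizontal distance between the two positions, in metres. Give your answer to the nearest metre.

641 m

Δφ = 51.91154° − 51.91400° = -0.00246°; Δλ = -2.66641° − -2.65800° = -0.00841°.
1° of latitude = 3600 × 31.00 = 111600 m.
ΔN = Δφ × 111600 = -274.5 m; ΔE = Δλ × 111600 × cos(51.91400°) = -0.00841 × 111600 × 0.616844 = -578.9 m.
Distance = √(ΔE² + ΔN²) = √((-578.9)² + (-274.5)²) = 640.7 m.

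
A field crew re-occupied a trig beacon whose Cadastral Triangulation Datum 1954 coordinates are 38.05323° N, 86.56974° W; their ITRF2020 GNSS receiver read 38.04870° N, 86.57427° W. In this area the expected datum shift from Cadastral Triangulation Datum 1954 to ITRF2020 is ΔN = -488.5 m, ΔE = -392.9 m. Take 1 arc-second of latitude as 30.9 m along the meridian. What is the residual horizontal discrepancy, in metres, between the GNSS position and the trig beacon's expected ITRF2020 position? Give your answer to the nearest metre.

16 m

Observed coordinate differences: Δφ = -0.00453°, Δλ = -0.00453°.
Converting to metres (1° lat = 111240 m, cos φ = 0.787438): observed ΔN = -503.9 m, observed ΔE = -396.8 m.
Subtracting the expected shift leaves a residual of -503.9 − (-488.5) = -15.4 m north and -396.8 − (-392.9) = -3.9 m east.
Residual distance = √((-15.4)² + (-3.9)²) = 15.9 m.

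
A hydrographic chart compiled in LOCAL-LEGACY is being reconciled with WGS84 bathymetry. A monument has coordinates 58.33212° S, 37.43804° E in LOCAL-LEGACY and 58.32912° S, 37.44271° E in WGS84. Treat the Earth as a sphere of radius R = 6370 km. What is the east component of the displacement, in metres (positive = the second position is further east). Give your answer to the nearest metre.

Δφ = -58.32912° − -58.33212° = +0.00300°; Δλ = 37.44271° − 37.43804° = +0.00467°.
1° along a meridian = πR/180 = 111177 m.
ΔN = Δφ × 111177 = 333.5 m; ΔE = Δλ × 111177 × cos(-58.33212°) = +0.00467 × 111177 × 0.524995 = 272.6 m.

ΔE = 273 m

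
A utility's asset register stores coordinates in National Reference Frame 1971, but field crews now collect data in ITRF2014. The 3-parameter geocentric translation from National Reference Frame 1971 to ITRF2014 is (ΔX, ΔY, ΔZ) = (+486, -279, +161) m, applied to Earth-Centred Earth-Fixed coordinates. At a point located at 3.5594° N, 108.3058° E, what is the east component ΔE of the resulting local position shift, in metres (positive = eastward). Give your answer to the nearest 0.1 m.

At φ = 3.5594°, λ = 108.3058°: sin φ = 0.062083, cos φ = 0.998071, sin λ = 0.949394, cos λ = -0.314089.
ΔE = −sin λ·ΔX + cos λ·ΔY = −(0.949394)·(486) + (-0.314089)·(-279) = -373.77 m.

ΔE = -373.8 m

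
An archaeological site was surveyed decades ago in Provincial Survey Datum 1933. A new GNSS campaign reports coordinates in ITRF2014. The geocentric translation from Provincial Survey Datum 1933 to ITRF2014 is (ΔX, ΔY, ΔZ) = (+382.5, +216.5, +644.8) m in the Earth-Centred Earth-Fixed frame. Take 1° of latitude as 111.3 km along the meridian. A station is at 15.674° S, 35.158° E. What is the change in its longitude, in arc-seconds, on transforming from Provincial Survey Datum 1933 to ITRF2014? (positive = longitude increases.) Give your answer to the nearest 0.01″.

sin φ = -0.270164, cos φ = 0.962814, sin λ = 0.575833, cos λ = 0.817567.
East component: ΔE = −sin λ·ΔX + cos λ·ΔY = −(0.575833)(382.5) + (0.817567)(216.5) = -43.25 m.
1° of latitude spans 111300 m; at latitude φ, 1° of longitude spans that × cos φ = 107161.2 m, so Δλ = -43.25 / 107161.2 × 3600 = -1.453″.

Δλ = -1.45″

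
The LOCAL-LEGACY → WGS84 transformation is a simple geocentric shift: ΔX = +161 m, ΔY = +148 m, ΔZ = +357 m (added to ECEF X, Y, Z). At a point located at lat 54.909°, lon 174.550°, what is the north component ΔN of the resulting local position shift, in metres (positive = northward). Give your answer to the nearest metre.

At φ = 54.909°, λ = 174.550°: sin φ = 0.818240, cos φ = 0.574877, sin λ = 0.094977, cos λ = -0.995479.
ΔN = −sin φ cos λ·ΔX − sin φ sin λ·ΔY + cos φ·ΔZ = −(0.818240)(-0.995479)(161) − (0.818240)(0.094977)(148) + (0.574877)(357) = 324.87 m.

ΔN = 325 m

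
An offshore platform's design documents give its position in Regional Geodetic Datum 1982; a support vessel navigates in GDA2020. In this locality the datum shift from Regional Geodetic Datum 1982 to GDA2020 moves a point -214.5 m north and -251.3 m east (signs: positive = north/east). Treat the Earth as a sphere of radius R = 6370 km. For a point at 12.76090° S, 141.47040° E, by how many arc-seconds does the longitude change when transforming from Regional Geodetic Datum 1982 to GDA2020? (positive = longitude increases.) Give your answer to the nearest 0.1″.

Δλ = -8.3″

At latitude -12.76090°, cos φ = 0.975300.
One radian of longitude at latitude φ spans R cos φ, so Δλ = ΔE / (R cos φ) = -251.3 / (6370000 × 0.975300) = -4.0450e-05 rad = -8.343″.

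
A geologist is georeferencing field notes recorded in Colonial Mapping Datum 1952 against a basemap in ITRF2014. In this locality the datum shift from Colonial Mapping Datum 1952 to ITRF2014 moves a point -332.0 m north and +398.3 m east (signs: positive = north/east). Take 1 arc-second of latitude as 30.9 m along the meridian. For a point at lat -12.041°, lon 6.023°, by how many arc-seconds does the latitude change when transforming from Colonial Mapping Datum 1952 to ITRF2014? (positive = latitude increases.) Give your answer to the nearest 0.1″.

Δφ = -10.7″

1″ of latitude = 30.90 m, so Δφ = -332.0 / 30.90 = -10.744″.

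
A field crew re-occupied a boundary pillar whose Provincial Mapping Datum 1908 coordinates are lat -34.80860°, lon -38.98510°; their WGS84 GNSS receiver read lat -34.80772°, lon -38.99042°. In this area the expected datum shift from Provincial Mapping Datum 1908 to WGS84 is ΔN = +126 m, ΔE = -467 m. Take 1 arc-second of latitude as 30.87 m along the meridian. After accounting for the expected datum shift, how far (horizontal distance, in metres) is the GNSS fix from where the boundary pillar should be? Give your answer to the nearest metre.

Observed coordinate differences: Δφ = +0.00088°, Δλ = -0.00532°.
Converting to metres (1° lat = 111132 m, cos φ = 0.821064): observed ΔN = 97.8 m, observed ΔE = -485.4 m.
Subtracting the expected shift leaves a residual of 97.8 − (126) = -28.2 m north and -485.4 − (-467) = -18.4 m east.
Residual distance = √((-28.2)² + (-18.4)²) = 33.7 m.

34 m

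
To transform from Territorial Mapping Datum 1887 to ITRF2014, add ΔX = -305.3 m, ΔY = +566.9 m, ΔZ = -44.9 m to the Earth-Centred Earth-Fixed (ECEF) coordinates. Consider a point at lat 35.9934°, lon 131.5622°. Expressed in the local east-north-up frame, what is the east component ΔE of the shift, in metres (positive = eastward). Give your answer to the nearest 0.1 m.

ΔE = -147.7 m

The local east axis at (φ, λ) is (−sin λ, cos λ, 0), so ΔE = −sin(131.5622°)·(-305.3) + cos(131.5622°)·566.9 = -147.66 m.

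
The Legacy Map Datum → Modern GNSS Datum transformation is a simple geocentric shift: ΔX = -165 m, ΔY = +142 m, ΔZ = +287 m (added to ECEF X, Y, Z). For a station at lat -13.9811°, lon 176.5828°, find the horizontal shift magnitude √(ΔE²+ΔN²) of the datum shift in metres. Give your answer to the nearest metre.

At φ = -13.9811°, λ = 176.5828°: sin φ = -0.241602, cos φ = 0.970375, sin λ = 0.059606, cos λ = -0.998222.
ΔE = −sin λ·ΔX + cos λ·ΔY = −(0.059606)·(-165) + (-0.998222)·(142) = -131.91 m.
ΔN = −sin φ cos λ·ΔX − sin φ sin λ·ΔY + cos φ·ΔZ = −(-0.241602)(-0.998222)(-165) − (-0.241602)(0.059606)(142) + (0.970375)(287) = 320.34 m.
Horizontal magnitude = √(ΔE² + ΔN²) = √((-131.91)² + 320.34²) = 346.43 m.

346 m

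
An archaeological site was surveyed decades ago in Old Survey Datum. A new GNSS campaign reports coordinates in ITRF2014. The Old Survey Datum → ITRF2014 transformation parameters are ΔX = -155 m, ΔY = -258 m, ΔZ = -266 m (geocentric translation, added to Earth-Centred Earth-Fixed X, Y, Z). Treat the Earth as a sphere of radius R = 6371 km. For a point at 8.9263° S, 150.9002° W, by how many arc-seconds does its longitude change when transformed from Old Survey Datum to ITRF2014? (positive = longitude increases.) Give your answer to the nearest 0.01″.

sin φ = -0.155164, cos φ = 0.987889, sin λ = -0.486332, cos λ = -0.873774.
East component: ΔE = −sin λ·ΔX + cos λ·ΔY = −(-0.486332)(-155) + (-0.873774)(-258) = 150.05 m.
1° of latitude spans πR/180 = 111195 m; at latitude φ, 1° of longitude spans that × cos φ = 109848.2 m, so Δλ = 150.05 / 109848.2 × 3600 = 4.918″.

Δλ = 4.92″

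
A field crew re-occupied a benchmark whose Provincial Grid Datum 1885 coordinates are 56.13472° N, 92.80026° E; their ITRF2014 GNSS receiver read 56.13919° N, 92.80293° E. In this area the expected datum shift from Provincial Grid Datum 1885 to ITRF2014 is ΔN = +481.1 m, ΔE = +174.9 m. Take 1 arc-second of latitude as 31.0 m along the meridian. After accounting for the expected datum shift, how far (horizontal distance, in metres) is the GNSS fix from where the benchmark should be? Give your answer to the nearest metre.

20 m

Observed coordinate differences: Δφ = +0.00447°, Δλ = +0.00267°.
Converting to metres (1° lat = 111600 m, cos φ = 0.557242): observed ΔN = 498.9 m, observed ΔE = 166.0 m.
Subtracting the expected shift leaves a residual of 498.9 − (481.1) = 17.8 m north and 166.0 − (174.9) = -8.9 m east.
Residual distance = √(17.8² + (-8.9)²) = 19.8 m.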